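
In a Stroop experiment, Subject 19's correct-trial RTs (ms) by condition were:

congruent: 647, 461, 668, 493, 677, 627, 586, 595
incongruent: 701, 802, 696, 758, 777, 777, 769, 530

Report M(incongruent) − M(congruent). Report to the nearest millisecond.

M(congruent) = 4754/8 = 594.250
M(incongruent) = 5810/8 = 726.250
Difference = 726.250 − 594.250 = 132.000 ms

132 ms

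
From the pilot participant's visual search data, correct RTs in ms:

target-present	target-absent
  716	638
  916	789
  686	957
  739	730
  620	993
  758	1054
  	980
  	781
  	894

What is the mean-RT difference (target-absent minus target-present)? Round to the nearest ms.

M(target-present) = 4435/6 = 739.167
M(target-absent) = 7816/9 = 868.444
Difference = 868.444 − 739.167 = 129.278 ms

129 ms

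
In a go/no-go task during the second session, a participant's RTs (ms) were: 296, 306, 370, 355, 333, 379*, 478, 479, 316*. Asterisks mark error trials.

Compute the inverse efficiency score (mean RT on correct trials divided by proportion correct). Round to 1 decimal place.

480.7 ms

Correct trials (n=7): 296, 306, 370, 355, 333, 478, 479
Mean correct RT = 2617/7 = 373.8571 ms
Proportion correct = 7/9
IES = 373.8571 / (7/9) = 480.673 ms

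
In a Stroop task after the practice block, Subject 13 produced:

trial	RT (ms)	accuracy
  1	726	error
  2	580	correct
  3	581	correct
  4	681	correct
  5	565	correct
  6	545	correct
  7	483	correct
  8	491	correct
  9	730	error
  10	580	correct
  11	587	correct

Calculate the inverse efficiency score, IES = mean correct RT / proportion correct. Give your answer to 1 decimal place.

Correct trials (n=9): 580, 581, 681, 565, 545, 483, 491, 580, 587
Mean correct RT = 5093/9 = 565.8889 ms
Proportion correct = 9/11
IES = 565.8889 / (9/11) = 691.642 ms

691.6 ms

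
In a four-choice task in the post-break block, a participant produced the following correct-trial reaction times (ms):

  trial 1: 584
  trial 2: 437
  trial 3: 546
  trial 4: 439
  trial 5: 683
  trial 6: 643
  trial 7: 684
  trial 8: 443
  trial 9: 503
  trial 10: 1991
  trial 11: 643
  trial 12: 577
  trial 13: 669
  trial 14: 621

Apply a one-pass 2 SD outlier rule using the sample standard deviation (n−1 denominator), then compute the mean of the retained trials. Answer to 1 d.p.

n = 14, ΣRT = 9463, M = 675.929
Σ(x−M)² = 1967262.93; s = √(1967262.93/13) = 389.009
Cutoffs: 675.929 ± 2·389.009 → [-102.1, 1453.9]
Outside: 1991 → excluded.
Retained (n=13): Σ = 7472, mean = 7472/13 = 574.769

574.8 ms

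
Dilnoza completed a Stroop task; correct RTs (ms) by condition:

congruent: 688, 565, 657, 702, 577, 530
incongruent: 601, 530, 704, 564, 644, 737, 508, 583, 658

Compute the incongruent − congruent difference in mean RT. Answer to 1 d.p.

M(congruent) = 3719/6 = 619.833
M(incongruent) = 5529/9 = 614.333
Difference = 614.333 − 619.833 = -5.500 ms

-5.5 ms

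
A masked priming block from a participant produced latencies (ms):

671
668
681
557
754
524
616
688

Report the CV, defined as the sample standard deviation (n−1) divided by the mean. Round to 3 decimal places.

0.116

n = 8, Σ = 5159, M = 644.8750
Σ(x−M)² = 39456.875; s = √(39456.875/7) = 75.0779
CV = 75.0779 / 644.8750 = 0.11642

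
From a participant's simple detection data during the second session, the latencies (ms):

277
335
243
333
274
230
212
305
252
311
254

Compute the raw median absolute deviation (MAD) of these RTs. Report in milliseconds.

Sorted: 212, 230, 243, 252, 254, 274, 277, 305, 311, 333, 335 → median = 274
|x − 274|: 3, 61, 31, 59, 0, 44, 62, 31, 22, 37, 20
Sorted deviations: 0, 3, 20, 22, 31, 31, 37, 44, 59, 61, 62 → MAD = 31

31 ms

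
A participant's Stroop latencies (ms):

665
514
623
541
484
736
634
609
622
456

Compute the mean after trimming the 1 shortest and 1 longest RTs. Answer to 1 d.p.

586.5 ms

Sorted: 456, 484, 514, 541, 609, 622, 623, 634, 665, 736
Drop lowest 1 (456) and highest 1 (736)
Remaining (n=8): Σ = 4692, mean = 4692/8 = 586.500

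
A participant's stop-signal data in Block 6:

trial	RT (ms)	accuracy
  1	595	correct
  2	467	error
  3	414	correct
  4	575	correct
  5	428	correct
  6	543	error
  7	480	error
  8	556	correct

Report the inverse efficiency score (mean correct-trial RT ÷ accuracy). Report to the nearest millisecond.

822 ms

Correct trials (n=5): 595, 414, 575, 428, 556
Mean correct RT = 2568/5 = 513.6000 ms
Proportion correct = 5/8
IES = 513.6000 / (5/8) = 821.760 ms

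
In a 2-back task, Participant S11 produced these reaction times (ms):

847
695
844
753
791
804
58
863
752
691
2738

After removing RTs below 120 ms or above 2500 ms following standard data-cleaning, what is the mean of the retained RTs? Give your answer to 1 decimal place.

782.2 ms

Excluded: 58, 2738
Retained (n=9): Σ = 7040
Mean = 7040/9 = 782.2222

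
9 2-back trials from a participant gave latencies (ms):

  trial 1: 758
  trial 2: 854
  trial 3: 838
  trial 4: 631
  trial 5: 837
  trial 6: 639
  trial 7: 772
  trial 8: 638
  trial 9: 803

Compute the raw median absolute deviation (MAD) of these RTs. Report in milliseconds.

Sorted: 631, 638, 639, 758, 772, 803, 837, 838, 854 → median = 772
|x − 772|: 14, 82, 66, 141, 65, 133, 0, 134, 31
Sorted deviations: 0, 14, 31, 65, 66, 82, 133, 134, 141 → MAD = 66

66 ms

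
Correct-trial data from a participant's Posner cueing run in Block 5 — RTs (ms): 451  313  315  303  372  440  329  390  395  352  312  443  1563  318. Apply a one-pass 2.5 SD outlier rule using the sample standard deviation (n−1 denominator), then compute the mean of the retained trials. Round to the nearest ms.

n = 14, ΣRT = 6296, M = 449.714
Σ(x−M)² = 1370942.86; s = √(1370942.86/13) = 324.742
Cutoffs: 449.714 ± 2.5·324.742 → [-362.1, 1261.6]
Outside: 1563 → excluded.
Retained (n=13): Σ = 4733, mean = 4733/13 = 364.077

364 ms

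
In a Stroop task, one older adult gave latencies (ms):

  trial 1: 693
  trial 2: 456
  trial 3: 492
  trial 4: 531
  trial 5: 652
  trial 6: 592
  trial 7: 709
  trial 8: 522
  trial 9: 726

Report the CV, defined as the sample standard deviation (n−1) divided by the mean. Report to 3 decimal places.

0.170

n = 9, Σ = 5373, M = 597.0000
Σ(x−M)² = 82338.000; s = √(82338.000/8) = 101.4507
CV = 101.4507 / 597.0000 = 0.16993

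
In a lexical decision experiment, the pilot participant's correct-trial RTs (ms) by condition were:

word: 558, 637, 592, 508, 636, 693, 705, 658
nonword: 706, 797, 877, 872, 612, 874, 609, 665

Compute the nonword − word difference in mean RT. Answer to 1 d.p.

128.1 ms

M(word) = 4987/8 = 623.375
M(nonword) = 6012/8 = 751.500
Difference = 751.500 − 623.375 = 128.125 ms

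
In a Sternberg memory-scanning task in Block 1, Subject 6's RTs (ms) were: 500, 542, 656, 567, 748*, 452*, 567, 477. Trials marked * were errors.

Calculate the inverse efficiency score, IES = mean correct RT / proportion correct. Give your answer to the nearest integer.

735 ms

Correct trials (n=6): 500, 542, 656, 567, 567, 477
Mean correct RT = 3309/6 = 551.5000 ms
Proportion correct = 6/8
IES = 551.5000 / (6/8) = 735.333 ms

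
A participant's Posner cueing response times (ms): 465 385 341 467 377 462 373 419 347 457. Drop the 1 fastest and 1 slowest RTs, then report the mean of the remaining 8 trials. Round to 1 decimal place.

410.6 ms

Sorted: 341, 347, 373, 377, 385, 419, 457, 462, 465, 467
Drop lowest 1 (341) and highest 1 (467)
Remaining (n=8): Σ = 3285, mean = 3285/8 = 410.625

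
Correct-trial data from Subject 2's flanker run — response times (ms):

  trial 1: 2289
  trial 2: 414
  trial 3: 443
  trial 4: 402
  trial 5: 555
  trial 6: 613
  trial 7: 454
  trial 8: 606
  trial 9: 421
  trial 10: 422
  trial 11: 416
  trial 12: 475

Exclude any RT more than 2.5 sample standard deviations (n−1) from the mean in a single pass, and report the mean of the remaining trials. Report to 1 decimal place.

n = 12, ΣRT = 7510, M = 625.833
Σ(x−M)² = 3079913.67; s = √(3079913.67/11) = 529.143
Cutoffs: 625.833 ± 2.5·529.143 → [-697.0, 1948.7]
Outside: 2289 → excluded.
Retained (n=11): Σ = 5221, mean = 5221/11 = 474.636

474.6 ms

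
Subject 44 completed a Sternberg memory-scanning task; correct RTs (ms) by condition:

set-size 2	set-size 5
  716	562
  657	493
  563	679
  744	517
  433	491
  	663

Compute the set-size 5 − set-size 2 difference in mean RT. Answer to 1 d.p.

M(set-size 2) = 3113/5 = 622.600
M(set-size 5) = 3405/6 = 567.500
Difference = 567.500 − 622.600 = -55.100 ms

-55.1 ms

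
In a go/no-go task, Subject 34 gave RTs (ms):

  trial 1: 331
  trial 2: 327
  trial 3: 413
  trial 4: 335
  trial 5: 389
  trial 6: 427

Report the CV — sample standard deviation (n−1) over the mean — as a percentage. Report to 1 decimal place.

n = 6, Σ = 2222, M = 370.3333
Σ(x−M)² = 10053.333; s = √(10053.333/5) = 44.8405
CV = 44.8405 / 370.3333 = 0.12108 = 12.108%

12.1%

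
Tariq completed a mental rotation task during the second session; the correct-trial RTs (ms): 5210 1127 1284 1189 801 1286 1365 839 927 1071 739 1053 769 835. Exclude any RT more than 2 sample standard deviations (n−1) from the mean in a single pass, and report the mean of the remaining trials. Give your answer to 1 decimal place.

n = 14, ΣRT = 18495, M = 1321.071
Σ(x−M)² = 16855818.93; s = √(16855818.93/13) = 1138.684
Cutoffs: 1321.071 ± 2·1138.684 → [-956.3, 3598.4]
Outside: 5210 → excluded.
Retained (n=13): Σ = 13285, mean = 13285/13 = 1021.923

1021.9 ms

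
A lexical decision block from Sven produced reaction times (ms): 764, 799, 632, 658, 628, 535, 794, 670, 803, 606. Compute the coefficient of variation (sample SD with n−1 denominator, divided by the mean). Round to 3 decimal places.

n = 10, Σ = 6889, M = 688.9000
Σ(x−M)² = 80642.900; s = √(80642.900/9) = 94.6590
CV = 94.6590 / 688.9000 = 0.13741

0.137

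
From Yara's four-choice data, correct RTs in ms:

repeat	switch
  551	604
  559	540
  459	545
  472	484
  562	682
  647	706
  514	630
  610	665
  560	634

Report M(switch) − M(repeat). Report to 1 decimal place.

61.8 ms

M(repeat) = 4934/9 = 548.222
M(switch) = 5490/9 = 610.000
Difference = 610.000 − 548.222 = 61.778 ms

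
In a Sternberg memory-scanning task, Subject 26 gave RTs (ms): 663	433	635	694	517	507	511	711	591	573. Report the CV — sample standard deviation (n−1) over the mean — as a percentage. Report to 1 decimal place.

n = 10, Σ = 5835, M = 583.5000
Σ(x−M)² = 75786.500; s = √(75786.500/9) = 91.7645
CV = 91.7645 / 583.5000 = 0.15727 = 15.727%

15.7%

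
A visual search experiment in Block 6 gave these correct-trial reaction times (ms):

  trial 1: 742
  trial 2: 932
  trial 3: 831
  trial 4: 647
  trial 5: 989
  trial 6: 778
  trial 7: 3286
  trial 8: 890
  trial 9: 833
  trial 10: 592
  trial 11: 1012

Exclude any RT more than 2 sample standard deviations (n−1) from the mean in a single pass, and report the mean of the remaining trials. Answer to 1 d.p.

824.6 ms

n = 11, ΣRT = 11532, M = 1048.364
Σ(x−M)² = 5680426.55; s = √(5680426.55/10) = 753.686
Cutoffs: 1048.364 ± 2·753.686 → [-459.0, 2555.7]
Outside: 3286 → excluded.
Retained (n=10): Σ = 8246, mean = 8246/10 = 824.600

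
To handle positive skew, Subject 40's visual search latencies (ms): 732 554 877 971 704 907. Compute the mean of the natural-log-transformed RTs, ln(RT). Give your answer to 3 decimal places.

6.656

ln(RT): 6.5958, 6.3172, 6.7765, 6.8783, 6.5568, 6.8101
Σ ln(RT) = 39.9347
Mean = 39.9347/6 = 6.65578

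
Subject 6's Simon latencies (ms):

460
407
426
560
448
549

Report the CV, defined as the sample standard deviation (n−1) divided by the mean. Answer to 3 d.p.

0.135

n = 6, Σ = 2850, M = 475.0000
Σ(x−M)² = 20680.000; s = √(20680.000/5) = 64.3117
CV = 64.3117 / 475.0000 = 0.13539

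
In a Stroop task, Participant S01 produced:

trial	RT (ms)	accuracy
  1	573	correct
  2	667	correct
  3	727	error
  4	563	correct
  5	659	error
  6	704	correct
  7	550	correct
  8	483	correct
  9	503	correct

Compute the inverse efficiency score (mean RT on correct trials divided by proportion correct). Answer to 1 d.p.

Correct trials (n=7): 573, 667, 563, 704, 550, 483, 503
Mean correct RT = 4043/7 = 577.5714 ms
Proportion correct = 7/9
IES = 577.5714 / (7/9) = 742.592 ms

742.6 ms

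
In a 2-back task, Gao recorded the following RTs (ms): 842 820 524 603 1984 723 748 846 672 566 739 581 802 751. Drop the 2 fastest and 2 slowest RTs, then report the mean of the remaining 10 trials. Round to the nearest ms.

Sorted: 524, 566, 581, 603, 672, 723, 739, 748, 751, 802, 820, 842, 846, 1984
Drop lowest 2 (524, 566) and highest 2 (846, 1984)
Remaining (n=10): Σ = 7281, mean = 7281/10 = 728.100

728 ms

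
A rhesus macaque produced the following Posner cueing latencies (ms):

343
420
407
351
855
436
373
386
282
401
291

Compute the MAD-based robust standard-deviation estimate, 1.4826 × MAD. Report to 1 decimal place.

51.9 ms

Sorted: 282, 291, 343, 351, 373, 386, 401, 407, 420, 436, 855 → median = 386
|x − 386| sorted: 0, 13, 15, 21, 34, 35, 43, 50, 95, 104, 469 → MAD = 35
Robust SD ≈ 1.4826 × 35 = 51.891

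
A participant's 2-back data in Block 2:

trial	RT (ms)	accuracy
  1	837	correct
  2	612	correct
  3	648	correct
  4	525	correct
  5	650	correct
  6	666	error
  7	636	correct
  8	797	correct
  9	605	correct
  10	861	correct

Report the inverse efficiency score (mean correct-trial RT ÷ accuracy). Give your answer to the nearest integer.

Correct trials (n=9): 837, 612, 648, 525, 650, 636, 797, 605, 861
Mean correct RT = 6171/9 = 685.6667 ms
Proportion correct = 9/10
IES = 685.6667 / (9/10) = 761.852 ms

762 ms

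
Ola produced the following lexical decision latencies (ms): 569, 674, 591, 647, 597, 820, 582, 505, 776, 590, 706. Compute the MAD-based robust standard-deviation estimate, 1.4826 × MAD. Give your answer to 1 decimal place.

74.1 ms

Sorted: 505, 569, 582, 590, 591, 597, 647, 674, 706, 776, 820 → median = 597
|x − 597| sorted: 0, 6, 7, 15, 28, 50, 77, 92, 109, 179, 223 → MAD = 50
Robust SD ≈ 1.4826 × 50 = 74.130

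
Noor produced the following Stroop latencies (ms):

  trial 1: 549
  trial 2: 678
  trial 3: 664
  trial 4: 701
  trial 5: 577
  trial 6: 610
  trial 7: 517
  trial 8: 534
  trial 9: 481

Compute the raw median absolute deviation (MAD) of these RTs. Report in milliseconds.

Sorted: 481, 517, 534, 549, 577, 610, 664, 678, 701 → median = 577
|x − 577|: 28, 101, 87, 124, 0, 33, 60, 43, 96
Sorted deviations: 0, 28, 33, 43, 60, 87, 96, 101, 124 → MAD = 60

60 ms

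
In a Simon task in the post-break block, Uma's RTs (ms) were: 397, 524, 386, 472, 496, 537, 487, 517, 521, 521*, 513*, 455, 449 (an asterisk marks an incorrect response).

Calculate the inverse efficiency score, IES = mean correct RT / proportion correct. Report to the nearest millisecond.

Correct trials (n=11): 397, 524, 386, 472, 496, 537, 487, 517, 521, 455, 449
Mean correct RT = 5241/11 = 476.4545 ms
Proportion correct = 11/13
IES = 476.4545 / (11/13) = 563.083 ms

563 ms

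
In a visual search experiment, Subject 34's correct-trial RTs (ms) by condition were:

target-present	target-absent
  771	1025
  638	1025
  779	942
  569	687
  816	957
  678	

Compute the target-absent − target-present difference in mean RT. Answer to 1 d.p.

218.7 ms

M(target-present) = 4251/6 = 708.500
M(target-absent) = 4636/5 = 927.200
Difference = 927.200 − 708.500 = 218.700 ms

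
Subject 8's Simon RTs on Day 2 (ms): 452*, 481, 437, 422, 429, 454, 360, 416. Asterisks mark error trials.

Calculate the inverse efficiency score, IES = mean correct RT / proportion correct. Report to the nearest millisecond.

Correct trials (n=7): 481, 437, 422, 429, 454, 360, 416
Mean correct RT = 2999/7 = 428.4286 ms
Proportion correct = 7/8
IES = 428.4286 / (7/8) = 489.633 ms

490 ms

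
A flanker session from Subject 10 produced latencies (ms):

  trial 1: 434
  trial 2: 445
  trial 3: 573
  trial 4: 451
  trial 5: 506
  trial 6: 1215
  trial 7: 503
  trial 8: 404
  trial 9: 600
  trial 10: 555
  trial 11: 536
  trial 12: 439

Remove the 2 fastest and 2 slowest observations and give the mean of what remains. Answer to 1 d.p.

501.0 ms

Sorted: 404, 434, 439, 445, 451, 503, 506, 536, 555, 573, 600, 1215
Drop lowest 2 (404, 434) and highest 2 (600, 1215)
Remaining (n=8): Σ = 4008, mean = 4008/8 = 501.000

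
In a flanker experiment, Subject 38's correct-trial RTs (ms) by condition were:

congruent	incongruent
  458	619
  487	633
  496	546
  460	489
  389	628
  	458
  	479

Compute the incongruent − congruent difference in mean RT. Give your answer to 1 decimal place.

92.3 ms

M(congruent) = 2290/5 = 458.000
M(incongruent) = 3852/7 = 550.286
Difference = 550.286 − 458.000 = 92.286 ms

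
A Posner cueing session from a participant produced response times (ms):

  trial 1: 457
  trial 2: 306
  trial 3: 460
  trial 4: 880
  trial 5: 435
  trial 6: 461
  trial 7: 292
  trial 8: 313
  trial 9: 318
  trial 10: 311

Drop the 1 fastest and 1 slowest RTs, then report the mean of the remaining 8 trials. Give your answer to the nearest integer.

383 ms

Sorted: 292, 306, 311, 313, 318, 435, 457, 460, 461, 880
Drop lowest 1 (292) and highest 1 (880)
Remaining (n=8): Σ = 3061, mean = 3061/8 = 382.625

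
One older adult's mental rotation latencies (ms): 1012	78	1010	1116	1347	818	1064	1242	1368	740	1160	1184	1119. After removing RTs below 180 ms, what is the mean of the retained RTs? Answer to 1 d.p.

1098.3 ms

Excluded: 78
Retained (n=12): Σ = 13180
Mean = 13180/12 = 1098.3333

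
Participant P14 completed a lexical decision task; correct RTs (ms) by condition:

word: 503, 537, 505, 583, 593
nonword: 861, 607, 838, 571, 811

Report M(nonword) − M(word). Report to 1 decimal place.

193.4 ms

M(word) = 2721/5 = 544.200
M(nonword) = 3688/5 = 737.600
Difference = 737.600 − 544.200 = 193.400 ms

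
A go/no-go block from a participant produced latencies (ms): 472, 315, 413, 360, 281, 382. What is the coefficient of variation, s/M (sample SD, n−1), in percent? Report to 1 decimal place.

n = 6, Σ = 2223, M = 370.5000
Σ(x−M)² = 23441.500; s = √(23441.500/5) = 68.4712
CV = 68.4712 / 370.5000 = 0.18481 = 18.481%

18.5%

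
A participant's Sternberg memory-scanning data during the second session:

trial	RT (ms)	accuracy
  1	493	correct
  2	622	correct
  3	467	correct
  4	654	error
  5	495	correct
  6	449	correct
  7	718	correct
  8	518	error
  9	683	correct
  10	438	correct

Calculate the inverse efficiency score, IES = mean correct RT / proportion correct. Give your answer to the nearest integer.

Correct trials (n=8): 493, 622, 467, 495, 449, 718, 683, 438
Mean correct RT = 4365/8 = 545.6250 ms
Proportion correct = 8/10
IES = 545.6250 / (8/10) = 682.031 ms

682 ms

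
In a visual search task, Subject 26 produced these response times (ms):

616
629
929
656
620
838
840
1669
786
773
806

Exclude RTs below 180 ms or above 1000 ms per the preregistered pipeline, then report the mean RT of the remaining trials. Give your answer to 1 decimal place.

Excluded: 1669
Retained (n=10): Σ = 7493
Mean = 7493/10 = 749.3000

749.3 ms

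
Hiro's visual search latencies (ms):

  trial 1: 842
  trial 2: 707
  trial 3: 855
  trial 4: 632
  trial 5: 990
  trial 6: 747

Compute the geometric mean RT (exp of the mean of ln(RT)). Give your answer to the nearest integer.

ln(RT): 6.7358, 6.5610, 6.7511, 6.4489, 6.8977, 6.6161
Mean ln(RT) = 40.0106/6 = 6.66843
Geometric mean = exp(6.66843) = 787.16 ms

787 ms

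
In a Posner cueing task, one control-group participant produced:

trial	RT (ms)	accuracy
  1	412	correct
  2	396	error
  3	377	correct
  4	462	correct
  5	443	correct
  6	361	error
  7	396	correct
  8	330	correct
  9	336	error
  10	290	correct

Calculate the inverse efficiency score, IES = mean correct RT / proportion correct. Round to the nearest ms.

Correct trials (n=7): 412, 377, 462, 443, 396, 330, 290
Mean correct RT = 2710/7 = 387.1429 ms
Proportion correct = 7/10
IES = 387.1429 / (7/10) = 553.061 ms

553 ms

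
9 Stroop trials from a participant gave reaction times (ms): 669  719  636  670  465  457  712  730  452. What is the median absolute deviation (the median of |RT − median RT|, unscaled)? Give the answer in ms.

50 ms

Sorted: 452, 457, 465, 636, 669, 670, 712, 719, 730 → median = 669
|x − 669|: 0, 50, 33, 1, 204, 212, 43, 61, 217
Sorted deviations: 0, 1, 33, 43, 50, 61, 204, 212, 217 → MAD = 50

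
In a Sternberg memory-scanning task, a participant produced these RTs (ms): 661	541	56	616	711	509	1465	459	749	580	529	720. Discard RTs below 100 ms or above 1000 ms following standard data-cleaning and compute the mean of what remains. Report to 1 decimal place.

Excluded: 56, 1465
Retained (n=10): Σ = 6075
Mean = 6075/10 = 607.5000

607.5 ms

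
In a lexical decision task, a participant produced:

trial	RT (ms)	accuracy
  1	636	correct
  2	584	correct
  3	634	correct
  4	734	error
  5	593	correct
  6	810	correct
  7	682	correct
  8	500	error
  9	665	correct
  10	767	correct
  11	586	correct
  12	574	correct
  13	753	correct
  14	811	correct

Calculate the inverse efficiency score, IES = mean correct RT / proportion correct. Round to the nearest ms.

787 ms

Correct trials (n=12): 636, 584, 634, 593, 810, 682, 665, 767, 586, 574, 753, 811
Mean correct RT = 8095/12 = 674.5833 ms
Proportion correct = 12/14
IES = 674.5833 / (12/14) = 787.014 ms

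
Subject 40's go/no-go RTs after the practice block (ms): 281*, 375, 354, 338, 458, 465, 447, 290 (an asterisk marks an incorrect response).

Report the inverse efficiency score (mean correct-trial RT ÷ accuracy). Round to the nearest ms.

Correct trials (n=7): 375, 354, 338, 458, 465, 447, 290
Mean correct RT = 2727/7 = 389.5714 ms
Proportion correct = 7/8
IES = 389.5714 / (7/8) = 445.224 ms

445 ms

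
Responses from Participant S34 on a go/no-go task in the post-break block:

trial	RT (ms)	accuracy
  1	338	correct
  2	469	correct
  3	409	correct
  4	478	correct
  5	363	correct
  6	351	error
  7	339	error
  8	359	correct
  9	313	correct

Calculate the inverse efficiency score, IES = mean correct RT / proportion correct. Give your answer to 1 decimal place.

Correct trials (n=7): 338, 469, 409, 478, 363, 359, 313
Mean correct RT = 2729/7 = 389.8571 ms
Proportion correct = 7/9
IES = 389.8571 / (7/9) = 501.245 ms

501.2 ms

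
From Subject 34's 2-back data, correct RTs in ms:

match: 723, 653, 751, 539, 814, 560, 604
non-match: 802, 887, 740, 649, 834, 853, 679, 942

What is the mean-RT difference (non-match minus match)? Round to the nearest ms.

135 ms

M(match) = 4644/7 = 663.429
M(non-match) = 6386/8 = 798.250
Difference = 798.250 − 663.429 = 134.821 ms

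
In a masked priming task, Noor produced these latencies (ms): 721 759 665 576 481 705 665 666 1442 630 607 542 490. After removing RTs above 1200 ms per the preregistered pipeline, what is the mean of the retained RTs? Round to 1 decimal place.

625.6 ms

Excluded: 1442
Retained (n=12): Σ = 7507
Mean = 7507/12 = 625.5833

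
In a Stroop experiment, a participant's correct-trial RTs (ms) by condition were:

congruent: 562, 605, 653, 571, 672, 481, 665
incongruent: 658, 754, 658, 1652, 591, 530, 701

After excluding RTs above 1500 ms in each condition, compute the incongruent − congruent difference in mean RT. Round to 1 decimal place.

incongruent: exclude 1652
M(congruent) = 4209/7 = 601.286
M(incongruent) = 3892/6 = 648.667
Difference = 648.667 − 601.286 = 47.381 ms

47.4 ms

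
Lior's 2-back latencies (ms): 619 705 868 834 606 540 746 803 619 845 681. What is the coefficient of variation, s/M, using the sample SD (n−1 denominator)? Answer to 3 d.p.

n = 11, Σ = 7866, M = 715.0909
Σ(x−M)² = 125368.909; s = √(125368.909/10) = 111.9683
CV = 111.9683 / 715.0909 = 0.15658

0.157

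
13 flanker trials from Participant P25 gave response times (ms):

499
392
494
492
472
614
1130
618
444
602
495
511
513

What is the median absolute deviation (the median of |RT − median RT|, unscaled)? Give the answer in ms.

Sorted: 392, 444, 472, 492, 494, 495, 499, 511, 513, 602, 614, 618, 1130 → median = 499
|x − 499|: 0, 107, 5, 7, 27, 115, 631, 119, 55, 103, 4, 12, 14
Sorted deviations: 0, 4, 5, 7, 12, 14, 27, 55, 103, 107, 115, 119, 631 → MAD = 27

27 ms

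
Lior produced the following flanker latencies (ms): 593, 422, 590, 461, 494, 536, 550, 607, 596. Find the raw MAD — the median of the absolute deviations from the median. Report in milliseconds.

46 ms

Sorted: 422, 461, 494, 536, 550, 590, 593, 596, 607 → median = 550
|x − 550|: 43, 128, 40, 89, 56, 14, 0, 57, 46
Sorted deviations: 0, 14, 40, 43, 46, 56, 57, 89, 128 → MAD = 46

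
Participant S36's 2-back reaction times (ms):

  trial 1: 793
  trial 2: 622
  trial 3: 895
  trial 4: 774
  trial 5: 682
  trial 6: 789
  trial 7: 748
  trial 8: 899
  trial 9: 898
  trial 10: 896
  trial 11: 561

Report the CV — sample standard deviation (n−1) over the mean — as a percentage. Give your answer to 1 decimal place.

n = 11, Σ = 8557, M = 777.9091
Σ(x−M)² = 138556.909; s = √(138556.909/10) = 117.7102
CV = 117.7102 / 777.9091 = 0.15132 = 15.132%

15.1%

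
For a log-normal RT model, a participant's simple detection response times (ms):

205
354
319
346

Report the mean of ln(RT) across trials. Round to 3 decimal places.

5.701

ln(RT): 5.3230, 5.8693, 5.7652, 5.8464
Σ ln(RT) = 22.8039
Mean = 22.8039/4 = 5.70098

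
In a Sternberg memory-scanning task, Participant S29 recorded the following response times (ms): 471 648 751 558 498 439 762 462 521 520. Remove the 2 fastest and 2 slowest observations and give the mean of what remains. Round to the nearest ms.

Sorted: 439, 462, 471, 498, 520, 521, 558, 648, 751, 762
Drop lowest 2 (439, 462) and highest 2 (751, 762)
Remaining (n=6): Σ = 3216, mean = 3216/6 = 536.000

536 ms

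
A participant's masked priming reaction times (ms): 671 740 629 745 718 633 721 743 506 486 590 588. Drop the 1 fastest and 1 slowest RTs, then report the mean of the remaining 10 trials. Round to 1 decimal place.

653.9 ms

Sorted: 486, 506, 588, 590, 629, 633, 671, 718, 721, 740, 743, 745
Drop lowest 1 (486) and highest 1 (745)
Remaining (n=10): Σ = 6539, mean = 6539/10 = 653.900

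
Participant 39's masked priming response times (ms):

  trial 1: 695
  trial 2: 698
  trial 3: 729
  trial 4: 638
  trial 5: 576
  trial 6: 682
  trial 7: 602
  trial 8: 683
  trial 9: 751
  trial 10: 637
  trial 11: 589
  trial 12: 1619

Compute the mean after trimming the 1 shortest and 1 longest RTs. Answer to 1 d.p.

670.4 ms

Sorted: 576, 589, 602, 637, 638, 682, 683, 695, 698, 729, 751, 1619
Drop lowest 1 (576) and highest 1 (1619)
Remaining (n=10): Σ = 6704, mean = 6704/10 = 670.400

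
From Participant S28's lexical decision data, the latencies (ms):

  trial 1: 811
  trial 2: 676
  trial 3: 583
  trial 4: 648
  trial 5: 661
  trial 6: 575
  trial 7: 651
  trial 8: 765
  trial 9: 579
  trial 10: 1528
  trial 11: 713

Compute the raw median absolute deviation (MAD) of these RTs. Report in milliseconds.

78 ms

Sorted: 575, 579, 583, 648, 651, 661, 676, 713, 765, 811, 1528 → median = 661
|x − 661|: 150, 15, 78, 13, 0, 86, 10, 104, 82, 867, 52
Sorted deviations: 0, 10, 13, 15, 52, 78, 82, 86, 104, 150, 867 → MAD = 78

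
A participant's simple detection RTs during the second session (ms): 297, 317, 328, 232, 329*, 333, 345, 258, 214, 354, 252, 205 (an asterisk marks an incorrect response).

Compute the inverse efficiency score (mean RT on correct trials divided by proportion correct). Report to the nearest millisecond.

311 ms

Correct trials (n=11): 297, 317, 328, 232, 333, 345, 258, 214, 354, 252, 205
Mean correct RT = 3135/11 = 285.0000 ms
Proportion correct = 11/12
IES = 285.0000 / (11/12) = 310.909 ms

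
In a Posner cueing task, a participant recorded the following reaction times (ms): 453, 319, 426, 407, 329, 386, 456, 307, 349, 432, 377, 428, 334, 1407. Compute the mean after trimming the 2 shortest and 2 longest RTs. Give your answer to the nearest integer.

392 ms

Sorted: 307, 319, 329, 334, 349, 377, 386, 407, 426, 428, 432, 453, 456, 1407
Drop lowest 2 (307, 319) and highest 2 (456, 1407)
Remaining (n=10): Σ = 3921, mean = 3921/10 = 392.100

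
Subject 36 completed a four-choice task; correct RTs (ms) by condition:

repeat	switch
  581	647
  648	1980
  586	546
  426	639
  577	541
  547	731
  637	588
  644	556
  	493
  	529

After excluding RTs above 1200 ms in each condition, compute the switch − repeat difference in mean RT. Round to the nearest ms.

5 ms

switch: exclude 1980
M(repeat) = 4646/8 = 580.750
M(switch) = 5270/9 = 585.556
Difference = 585.556 − 580.750 = 4.806 ms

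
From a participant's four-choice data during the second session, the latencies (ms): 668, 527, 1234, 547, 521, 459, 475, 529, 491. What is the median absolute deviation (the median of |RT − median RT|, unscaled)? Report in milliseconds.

36 ms

Sorted: 459, 475, 491, 521, 527, 529, 547, 668, 1234 → median = 527
|x − 527|: 141, 0, 707, 20, 6, 68, 52, 2, 36
Sorted deviations: 0, 2, 6, 20, 36, 52, 68, 141, 707 → MAD = 36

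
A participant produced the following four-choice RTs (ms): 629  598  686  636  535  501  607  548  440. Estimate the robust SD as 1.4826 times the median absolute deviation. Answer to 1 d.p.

74.1 ms

Sorted: 440, 501, 535, 548, 598, 607, 629, 636, 686 → median = 598
|x − 598| sorted: 0, 9, 31, 38, 50, 63, 88, 97, 158 → MAD = 50
Robust SD ≈ 1.4826 × 50 = 74.130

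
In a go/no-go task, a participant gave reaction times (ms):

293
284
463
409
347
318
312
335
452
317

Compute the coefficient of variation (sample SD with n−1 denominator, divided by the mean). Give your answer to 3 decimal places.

n = 10, Σ = 3530, M = 353.0000
Σ(x−M)² = 37960.000; s = √(37960.000/9) = 64.9444
CV = 64.9444 / 353.0000 = 0.18398

0.184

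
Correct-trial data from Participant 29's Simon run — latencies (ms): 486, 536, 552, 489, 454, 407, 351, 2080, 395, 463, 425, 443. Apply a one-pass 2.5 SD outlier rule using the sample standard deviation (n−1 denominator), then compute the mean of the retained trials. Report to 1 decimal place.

454.6 ms

n = 12, ΣRT = 7081, M = 590.083
Σ(x−M)² = 2457570.92; s = √(2457570.92/11) = 472.669
Cutoffs: 590.083 ± 2.5·472.669 → [-591.6, 1771.8]
Outside: 2080 → excluded.
Retained (n=11): Σ = 5001, mean = 5001/11 = 454.636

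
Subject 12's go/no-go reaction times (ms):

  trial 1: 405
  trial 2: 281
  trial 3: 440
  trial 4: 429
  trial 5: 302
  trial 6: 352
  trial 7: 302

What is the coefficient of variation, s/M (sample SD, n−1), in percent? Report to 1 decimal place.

18.4%

n = 7, Σ = 2511, M = 358.7143
Σ(x−M)² = 26207.429; s = √(26207.429/6) = 66.0901
CV = 66.0901 / 358.7143 = 0.18424 = 18.424%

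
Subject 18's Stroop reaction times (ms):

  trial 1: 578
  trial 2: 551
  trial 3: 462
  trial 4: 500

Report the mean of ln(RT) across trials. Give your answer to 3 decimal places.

6.255

ln(RT): 6.3596, 6.3117, 6.1356, 6.2146
Σ ln(RT) = 25.0215
Mean = 25.0215/4 = 6.25537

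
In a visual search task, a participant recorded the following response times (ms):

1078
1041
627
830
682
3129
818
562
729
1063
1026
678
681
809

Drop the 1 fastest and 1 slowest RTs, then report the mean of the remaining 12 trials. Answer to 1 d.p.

838.5 ms

Sorted: 562, 627, 678, 681, 682, 729, 809, 818, 830, 1026, 1041, 1063, 1078, 3129
Drop lowest 1 (562) and highest 1 (3129)
Remaining (n=12): Σ = 10062, mean = 10062/12 = 838.500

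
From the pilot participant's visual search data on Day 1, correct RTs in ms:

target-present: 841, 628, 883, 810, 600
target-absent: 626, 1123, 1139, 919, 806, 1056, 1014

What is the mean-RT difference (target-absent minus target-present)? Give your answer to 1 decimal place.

M(target-present) = 3762/5 = 752.400
M(target-absent) = 6683/7 = 954.714
Difference = 954.714 − 752.400 = 202.314 ms

202.3 ms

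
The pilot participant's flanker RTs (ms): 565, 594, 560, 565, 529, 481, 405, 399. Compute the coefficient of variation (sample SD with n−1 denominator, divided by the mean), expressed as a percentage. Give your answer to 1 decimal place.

n = 8, Σ = 4098, M = 512.2500
Σ(x−M)² = 40113.500; s = √(40113.500/7) = 75.7001
CV = 75.7001 / 512.2500 = 0.14778 = 14.778%

14.8%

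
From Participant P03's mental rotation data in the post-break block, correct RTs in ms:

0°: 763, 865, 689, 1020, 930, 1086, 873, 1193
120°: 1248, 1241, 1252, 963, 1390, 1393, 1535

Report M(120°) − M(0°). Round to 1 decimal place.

M(0°) = 7419/8 = 927.375
M(120°) = 9022/7 = 1288.857
Difference = 1288.857 − 927.375 = 361.482 ms

361.5 ms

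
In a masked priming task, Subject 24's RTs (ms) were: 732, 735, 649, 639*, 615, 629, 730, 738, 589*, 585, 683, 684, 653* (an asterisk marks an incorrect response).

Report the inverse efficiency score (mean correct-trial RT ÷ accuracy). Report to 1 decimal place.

Correct trials (n=10): 732, 735, 649, 615, 629, 730, 738, 585, 683, 684
Mean correct RT = 6780/10 = 678.0000 ms
Proportion correct = 10/13
IES = 678.0000 / (10/13) = 881.400 ms

881.4 ms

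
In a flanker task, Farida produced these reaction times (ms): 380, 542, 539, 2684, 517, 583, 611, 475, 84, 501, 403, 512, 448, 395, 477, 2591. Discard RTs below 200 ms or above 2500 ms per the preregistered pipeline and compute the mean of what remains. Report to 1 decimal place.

Excluded: 84, 2591, 2684
Retained (n=13): Σ = 6383
Mean = 6383/13 = 491.0000

491.0 ms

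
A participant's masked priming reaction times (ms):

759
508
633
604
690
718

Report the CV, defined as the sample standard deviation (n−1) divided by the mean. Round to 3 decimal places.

n = 6, Σ = 3912, M = 652.0000
Σ(x−M)² = 40650.000; s = √(40650.000/5) = 90.1665
CV = 90.1665 / 652.0000 = 0.13829

0.138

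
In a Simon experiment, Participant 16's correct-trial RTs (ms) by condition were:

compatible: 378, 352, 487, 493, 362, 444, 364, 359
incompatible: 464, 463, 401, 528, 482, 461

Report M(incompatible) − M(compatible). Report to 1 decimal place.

61.6 ms

M(compatible) = 3239/8 = 404.875
M(incompatible) = 2799/6 = 466.500
Difference = 466.500 − 404.875 = 61.625 ms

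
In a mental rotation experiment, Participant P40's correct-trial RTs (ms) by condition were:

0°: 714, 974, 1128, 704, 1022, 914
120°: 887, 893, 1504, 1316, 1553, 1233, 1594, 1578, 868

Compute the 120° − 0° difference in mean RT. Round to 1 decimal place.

360.2 ms

M(0°) = 5456/6 = 909.333
M(120°) = 11426/9 = 1269.556
Difference = 1269.556 − 909.333 = 360.222 ms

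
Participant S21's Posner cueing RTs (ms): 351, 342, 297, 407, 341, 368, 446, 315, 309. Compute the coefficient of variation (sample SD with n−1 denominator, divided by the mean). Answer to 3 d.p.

0.137

n = 9, Σ = 3176, M = 352.8889
Σ(x−M)² = 18574.889; s = √(18574.889/8) = 48.1857
CV = 48.1857 / 352.8889 = 0.13655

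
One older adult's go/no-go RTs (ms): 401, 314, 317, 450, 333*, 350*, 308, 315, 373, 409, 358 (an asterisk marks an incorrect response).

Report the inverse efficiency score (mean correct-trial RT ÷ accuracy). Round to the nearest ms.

441 ms

Correct trials (n=9): 401, 314, 317, 450, 308, 315, 373, 409, 358
Mean correct RT = 3245/9 = 360.5556 ms
Proportion correct = 9/11
IES = 360.5556 / (9/11) = 440.679 ms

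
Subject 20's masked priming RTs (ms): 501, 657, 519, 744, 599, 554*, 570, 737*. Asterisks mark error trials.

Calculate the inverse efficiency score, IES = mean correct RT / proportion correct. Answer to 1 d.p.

Correct trials (n=6): 501, 657, 519, 744, 599, 570
Mean correct RT = 3590/6 = 598.3333 ms
Proportion correct = 6/8
IES = 598.3333 / (6/8) = 797.778 ms

797.8 ms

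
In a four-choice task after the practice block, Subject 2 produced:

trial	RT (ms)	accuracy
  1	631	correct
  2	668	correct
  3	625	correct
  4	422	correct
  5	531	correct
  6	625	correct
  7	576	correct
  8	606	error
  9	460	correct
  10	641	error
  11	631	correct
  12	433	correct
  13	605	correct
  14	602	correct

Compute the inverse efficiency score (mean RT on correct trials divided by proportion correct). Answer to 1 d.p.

Correct trials (n=12): 631, 668, 625, 422, 531, 625, 576, 460, 631, 433, 605, 602
Mean correct RT = 6809/12 = 567.4167 ms
Proportion correct = 12/14
IES = 567.4167 / (12/14) = 661.986 ms

662.0 ms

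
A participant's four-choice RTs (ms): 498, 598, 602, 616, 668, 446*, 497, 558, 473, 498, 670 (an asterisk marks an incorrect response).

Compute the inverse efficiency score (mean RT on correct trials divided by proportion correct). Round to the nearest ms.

Correct trials (n=10): 498, 598, 602, 616, 668, 497, 558, 473, 498, 670
Mean correct RT = 5678/10 = 567.8000 ms
Proportion correct = 10/11
IES = 567.8000 / (10/11) = 624.580 ms

625 ms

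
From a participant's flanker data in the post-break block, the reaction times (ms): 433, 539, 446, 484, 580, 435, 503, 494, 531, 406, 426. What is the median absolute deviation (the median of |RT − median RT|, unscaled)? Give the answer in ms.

Sorted: 406, 426, 433, 435, 446, 484, 494, 503, 531, 539, 580 → median = 484
|x − 484|: 51, 55, 38, 0, 96, 49, 19, 10, 47, 78, 58
Sorted deviations: 0, 10, 19, 38, 47, 49, 51, 55, 58, 78, 96 → MAD = 49

49 ms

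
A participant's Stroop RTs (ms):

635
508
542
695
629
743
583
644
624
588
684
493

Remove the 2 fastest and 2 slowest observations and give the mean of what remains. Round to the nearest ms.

Sorted: 493, 508, 542, 583, 588, 624, 629, 635, 644, 684, 695, 743
Drop lowest 2 (493, 508) and highest 2 (695, 743)
Remaining (n=8): Σ = 4929, mean = 4929/8 = 616.125

616 ms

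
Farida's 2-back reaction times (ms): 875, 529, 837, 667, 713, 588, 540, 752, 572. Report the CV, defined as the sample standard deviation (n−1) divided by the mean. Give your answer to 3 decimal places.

n = 9, Σ = 6073, M = 674.7778
Σ(x−M)² = 131399.556; s = √(131399.556/8) = 128.1598
CV = 128.1598 / 674.7778 = 0.18993

0.190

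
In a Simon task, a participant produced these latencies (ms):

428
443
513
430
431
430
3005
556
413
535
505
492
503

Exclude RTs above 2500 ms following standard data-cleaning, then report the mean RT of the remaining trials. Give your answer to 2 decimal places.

473.25 ms

Excluded: 3005
Retained (n=12): Σ = 5679
Mean = 5679/12 = 473.2500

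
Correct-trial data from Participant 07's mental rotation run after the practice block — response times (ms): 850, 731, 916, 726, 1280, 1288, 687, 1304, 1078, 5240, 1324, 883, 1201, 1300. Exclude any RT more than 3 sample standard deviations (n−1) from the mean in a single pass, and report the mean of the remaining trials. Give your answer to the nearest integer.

1044 ms

n = 14, ΣRT = 18808, M = 1343.429
Σ(x−M)² = 17110267.43; s = √(17110267.43/13) = 1147.246
Cutoffs: 1343.429 ± 3·1147.246 → [-2098.3, 4785.2]
Outside: 5240 → excluded.
Retained (n=13): Σ = 13568, mean = 13568/13 = 1043.692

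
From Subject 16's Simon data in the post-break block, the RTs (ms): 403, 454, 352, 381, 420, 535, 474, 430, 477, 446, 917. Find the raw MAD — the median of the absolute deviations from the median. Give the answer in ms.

Sorted: 352, 381, 403, 420, 430, 446, 454, 474, 477, 535, 917 → median = 446
|x − 446|: 43, 8, 94, 65, 26, 89, 28, 16, 31, 0, 471
Sorted deviations: 0, 8, 16, 26, 28, 31, 43, 65, 89, 94, 471 → MAD = 31

31 ms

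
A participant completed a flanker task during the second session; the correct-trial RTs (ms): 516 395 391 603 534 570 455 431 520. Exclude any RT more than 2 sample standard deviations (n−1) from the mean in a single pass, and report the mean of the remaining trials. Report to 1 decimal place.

490.6 ms

n = 9, ΣRT = 4415, M = 490.556
Σ(x−M)² = 46210.22; s = √(46210.22/8) = 76.002
Cutoffs: 490.556 ± 2·76.002 → [338.6, 642.6]
No RTs fall outside the cutoffs; all 9 retained. Mean = 4415/9 = 490.556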